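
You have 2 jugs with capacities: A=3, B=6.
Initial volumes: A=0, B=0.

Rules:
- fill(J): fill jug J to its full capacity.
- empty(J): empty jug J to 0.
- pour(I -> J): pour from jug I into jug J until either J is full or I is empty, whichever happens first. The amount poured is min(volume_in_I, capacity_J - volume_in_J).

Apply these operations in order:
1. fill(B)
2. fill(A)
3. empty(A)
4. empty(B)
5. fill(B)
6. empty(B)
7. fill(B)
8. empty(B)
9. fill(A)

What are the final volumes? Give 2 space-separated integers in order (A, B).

Step 1: fill(B) -> (A=0 B=6)
Step 2: fill(A) -> (A=3 B=6)
Step 3: empty(A) -> (A=0 B=6)
Step 4: empty(B) -> (A=0 B=0)
Step 5: fill(B) -> (A=0 B=6)
Step 6: empty(B) -> (A=0 B=0)
Step 7: fill(B) -> (A=0 B=6)
Step 8: empty(B) -> (A=0 B=0)
Step 9: fill(A) -> (A=3 B=0)

Answer: 3 0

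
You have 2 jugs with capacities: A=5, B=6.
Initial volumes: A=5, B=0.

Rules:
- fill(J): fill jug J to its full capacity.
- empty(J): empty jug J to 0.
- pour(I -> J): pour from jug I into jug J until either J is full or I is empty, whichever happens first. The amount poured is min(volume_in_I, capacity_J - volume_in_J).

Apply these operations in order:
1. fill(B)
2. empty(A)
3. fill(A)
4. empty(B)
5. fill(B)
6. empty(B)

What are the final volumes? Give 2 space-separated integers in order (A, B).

Step 1: fill(B) -> (A=5 B=6)
Step 2: empty(A) -> (A=0 B=6)
Step 3: fill(A) -> (A=5 B=6)
Step 4: empty(B) -> (A=5 B=0)
Step 5: fill(B) -> (A=5 B=6)
Step 6: empty(B) -> (A=5 B=0)

Answer: 5 0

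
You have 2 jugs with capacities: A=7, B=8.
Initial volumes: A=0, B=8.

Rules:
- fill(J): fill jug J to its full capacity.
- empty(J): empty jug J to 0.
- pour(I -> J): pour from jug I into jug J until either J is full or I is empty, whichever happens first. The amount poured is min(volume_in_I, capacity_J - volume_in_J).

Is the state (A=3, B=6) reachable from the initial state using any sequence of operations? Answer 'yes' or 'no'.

Answer: no

Derivation:
BFS explored all 30 reachable states.
Reachable set includes: (0,0), (0,1), (0,2), (0,3), (0,4), (0,5), (0,6), (0,7), (0,8), (1,0), (1,8), (2,0) ...
Target (A=3, B=6) not in reachable set → no.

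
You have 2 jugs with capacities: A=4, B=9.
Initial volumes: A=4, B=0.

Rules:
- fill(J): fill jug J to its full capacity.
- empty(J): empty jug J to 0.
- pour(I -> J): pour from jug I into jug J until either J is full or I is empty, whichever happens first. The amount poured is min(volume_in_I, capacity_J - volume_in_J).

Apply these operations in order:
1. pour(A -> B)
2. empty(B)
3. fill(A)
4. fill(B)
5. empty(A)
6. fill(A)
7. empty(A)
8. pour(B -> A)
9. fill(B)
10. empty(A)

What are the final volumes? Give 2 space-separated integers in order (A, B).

Step 1: pour(A -> B) -> (A=0 B=4)
Step 2: empty(B) -> (A=0 B=0)
Step 3: fill(A) -> (A=4 B=0)
Step 4: fill(B) -> (A=4 B=9)
Step 5: empty(A) -> (A=0 B=9)
Step 6: fill(A) -> (A=4 B=9)
Step 7: empty(A) -> (A=0 B=9)
Step 8: pour(B -> A) -> (A=4 B=5)
Step 9: fill(B) -> (A=4 B=9)
Step 10: empty(A) -> (A=0 B=9)

Answer: 0 9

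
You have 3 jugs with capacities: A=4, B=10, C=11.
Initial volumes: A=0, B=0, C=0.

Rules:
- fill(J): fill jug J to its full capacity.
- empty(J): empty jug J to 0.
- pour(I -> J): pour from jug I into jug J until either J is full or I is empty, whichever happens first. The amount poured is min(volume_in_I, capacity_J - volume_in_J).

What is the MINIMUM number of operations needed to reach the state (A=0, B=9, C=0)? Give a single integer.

Answer: 5

Derivation:
BFS from (A=0, B=0, C=0). One shortest path:
  1. fill(B) -> (A=0 B=10 C=0)
  2. pour(B -> C) -> (A=0 B=0 C=10)
  3. fill(B) -> (A=0 B=10 C=10)
  4. pour(B -> C) -> (A=0 B=9 C=11)
  5. empty(C) -> (A=0 B=9 C=0)
Reached target in 5 moves.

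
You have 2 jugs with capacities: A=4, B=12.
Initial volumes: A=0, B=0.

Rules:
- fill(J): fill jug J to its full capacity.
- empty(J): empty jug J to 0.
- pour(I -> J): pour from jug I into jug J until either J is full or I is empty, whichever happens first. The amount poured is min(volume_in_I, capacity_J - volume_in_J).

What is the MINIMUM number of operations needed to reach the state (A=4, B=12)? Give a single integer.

BFS from (A=0, B=0). One shortest path:
  1. fill(A) -> (A=4 B=0)
  2. fill(B) -> (A=4 B=12)
Reached target in 2 moves.

Answer: 2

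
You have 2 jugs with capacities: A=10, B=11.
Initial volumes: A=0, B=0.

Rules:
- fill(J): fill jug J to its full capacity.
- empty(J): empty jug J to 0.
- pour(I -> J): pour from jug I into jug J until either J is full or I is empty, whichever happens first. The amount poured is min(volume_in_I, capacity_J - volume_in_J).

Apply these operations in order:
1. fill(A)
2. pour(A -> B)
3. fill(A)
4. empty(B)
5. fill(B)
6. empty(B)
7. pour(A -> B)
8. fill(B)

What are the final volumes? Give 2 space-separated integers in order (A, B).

Answer: 0 11

Derivation:
Step 1: fill(A) -> (A=10 B=0)
Step 2: pour(A -> B) -> (A=0 B=10)
Step 3: fill(A) -> (A=10 B=10)
Step 4: empty(B) -> (A=10 B=0)
Step 5: fill(B) -> (A=10 B=11)
Step 6: empty(B) -> (A=10 B=0)
Step 7: pour(A -> B) -> (A=0 B=10)
Step 8: fill(B) -> (A=0 B=11)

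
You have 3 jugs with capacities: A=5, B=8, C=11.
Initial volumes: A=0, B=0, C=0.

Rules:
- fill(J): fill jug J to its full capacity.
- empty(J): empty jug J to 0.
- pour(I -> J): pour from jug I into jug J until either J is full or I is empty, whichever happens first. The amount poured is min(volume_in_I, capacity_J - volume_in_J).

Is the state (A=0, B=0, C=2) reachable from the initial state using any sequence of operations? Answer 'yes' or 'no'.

Answer: yes

Derivation:
BFS from (A=0, B=0, C=0):
  1. fill(A) -> (A=5 B=0 C=0)
  2. fill(B) -> (A=5 B=8 C=0)
  3. pour(A -> C) -> (A=0 B=8 C=5)
  4. pour(B -> C) -> (A=0 B=2 C=11)
  5. empty(C) -> (A=0 B=2 C=0)
  6. pour(B -> C) -> (A=0 B=0 C=2)
Target reached → yes.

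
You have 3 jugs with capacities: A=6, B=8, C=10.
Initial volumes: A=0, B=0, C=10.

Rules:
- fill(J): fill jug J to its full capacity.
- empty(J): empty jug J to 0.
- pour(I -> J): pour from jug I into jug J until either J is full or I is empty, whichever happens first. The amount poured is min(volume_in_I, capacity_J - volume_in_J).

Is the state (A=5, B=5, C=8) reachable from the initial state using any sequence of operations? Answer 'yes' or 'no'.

Answer: no

Derivation:
BFS explored all 96 reachable states.
Reachable set includes: (0,0,0), (0,0,2), (0,0,4), (0,0,6), (0,0,8), (0,0,10), (0,2,0), (0,2,2), (0,2,4), (0,2,6), (0,2,8), (0,2,10) ...
Target (A=5, B=5, C=8) not in reachable set → no.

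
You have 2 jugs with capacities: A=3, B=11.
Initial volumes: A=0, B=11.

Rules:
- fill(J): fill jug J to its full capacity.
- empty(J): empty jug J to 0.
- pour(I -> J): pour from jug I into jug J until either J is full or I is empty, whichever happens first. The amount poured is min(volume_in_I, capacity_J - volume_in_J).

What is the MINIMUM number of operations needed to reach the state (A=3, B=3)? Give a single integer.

BFS from (A=0, B=11). One shortest path:
  1. fill(A) -> (A=3 B=11)
  2. empty(B) -> (A=3 B=0)
  3. pour(A -> B) -> (A=0 B=3)
  4. fill(A) -> (A=3 B=3)
Reached target in 4 moves.

Answer: 4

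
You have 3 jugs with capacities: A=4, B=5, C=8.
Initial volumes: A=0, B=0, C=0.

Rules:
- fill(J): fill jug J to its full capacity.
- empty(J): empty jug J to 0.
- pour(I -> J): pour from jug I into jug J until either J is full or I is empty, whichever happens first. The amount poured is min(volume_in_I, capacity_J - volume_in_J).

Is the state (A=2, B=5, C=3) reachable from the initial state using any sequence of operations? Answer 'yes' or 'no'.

BFS from (A=0, B=0, C=0):
  1. fill(B) -> (A=0 B=5 C=0)
  2. pour(B -> C) -> (A=0 B=0 C=5)
  3. fill(B) -> (A=0 B=5 C=5)
  4. pour(B -> C) -> (A=0 B=2 C=8)
  5. pour(B -> A) -> (A=2 B=0 C=8)
  6. pour(C -> B) -> (A=2 B=5 C=3)
Target reached → yes.

Answer: yes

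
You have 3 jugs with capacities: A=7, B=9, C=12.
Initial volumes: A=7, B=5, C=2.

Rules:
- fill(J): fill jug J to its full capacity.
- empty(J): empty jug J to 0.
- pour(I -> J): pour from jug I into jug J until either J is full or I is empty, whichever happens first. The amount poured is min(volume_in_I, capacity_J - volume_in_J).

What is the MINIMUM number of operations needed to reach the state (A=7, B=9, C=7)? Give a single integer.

BFS from (A=7, B=5, C=2). One shortest path:
  1. pour(B -> C) -> (A=7 B=0 C=7)
  2. fill(B) -> (A=7 B=9 C=7)
Reached target in 2 moves.

Answer: 2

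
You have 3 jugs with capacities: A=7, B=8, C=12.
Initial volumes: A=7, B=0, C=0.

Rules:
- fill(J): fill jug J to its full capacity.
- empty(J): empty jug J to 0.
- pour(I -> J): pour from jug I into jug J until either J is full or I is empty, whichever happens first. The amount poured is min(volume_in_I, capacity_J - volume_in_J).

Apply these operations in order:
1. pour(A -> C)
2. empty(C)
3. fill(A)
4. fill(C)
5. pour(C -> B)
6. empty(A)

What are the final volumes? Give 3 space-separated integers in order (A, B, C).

Answer: 0 8 4

Derivation:
Step 1: pour(A -> C) -> (A=0 B=0 C=7)
Step 2: empty(C) -> (A=0 B=0 C=0)
Step 3: fill(A) -> (A=7 B=0 C=0)
Step 4: fill(C) -> (A=7 B=0 C=12)
Step 5: pour(C -> B) -> (A=7 B=8 C=4)
Step 6: empty(A) -> (A=0 B=8 C=4)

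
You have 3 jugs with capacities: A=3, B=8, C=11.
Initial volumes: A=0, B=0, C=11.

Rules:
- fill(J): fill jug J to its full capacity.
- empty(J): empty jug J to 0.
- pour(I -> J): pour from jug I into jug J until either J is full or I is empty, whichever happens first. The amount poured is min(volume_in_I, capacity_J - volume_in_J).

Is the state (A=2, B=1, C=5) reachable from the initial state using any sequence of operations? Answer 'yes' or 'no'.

Answer: no

Derivation:
BFS explored all 292 reachable states.
Reachable set includes: (0,0,0), (0,0,1), (0,0,2), (0,0,3), (0,0,4), (0,0,5), (0,0,6), (0,0,7), (0,0,8), (0,0,9), (0,0,10), (0,0,11) ...
Target (A=2, B=1, C=5) not in reachable set → no.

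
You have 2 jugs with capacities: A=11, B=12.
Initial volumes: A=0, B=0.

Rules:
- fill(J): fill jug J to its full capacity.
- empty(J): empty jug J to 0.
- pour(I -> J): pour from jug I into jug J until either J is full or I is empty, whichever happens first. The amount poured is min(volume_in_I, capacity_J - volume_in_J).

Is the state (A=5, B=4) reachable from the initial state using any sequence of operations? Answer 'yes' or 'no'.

Answer: no

Derivation:
BFS explored all 46 reachable states.
Reachable set includes: (0,0), (0,1), (0,2), (0,3), (0,4), (0,5), (0,6), (0,7), (0,8), (0,9), (0,10), (0,11) ...
Target (A=5, B=4) not in reachable set → no.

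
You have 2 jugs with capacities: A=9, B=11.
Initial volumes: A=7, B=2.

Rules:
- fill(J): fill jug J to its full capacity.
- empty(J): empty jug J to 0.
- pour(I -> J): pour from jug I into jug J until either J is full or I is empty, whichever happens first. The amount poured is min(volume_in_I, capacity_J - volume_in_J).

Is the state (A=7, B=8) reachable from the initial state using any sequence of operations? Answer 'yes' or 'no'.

BFS explored all 41 reachable states.
Reachable set includes: (0,0), (0,1), (0,2), (0,3), (0,4), (0,5), (0,6), (0,7), (0,8), (0,9), (0,10), (0,11) ...
Target (A=7, B=8) not in reachable set → no.

Answer: no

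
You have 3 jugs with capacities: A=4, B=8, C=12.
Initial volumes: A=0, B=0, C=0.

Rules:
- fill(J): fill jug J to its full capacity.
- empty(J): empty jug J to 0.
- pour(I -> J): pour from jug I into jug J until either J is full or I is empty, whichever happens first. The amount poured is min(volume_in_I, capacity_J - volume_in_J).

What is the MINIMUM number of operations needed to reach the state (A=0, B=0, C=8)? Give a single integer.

BFS from (A=0, B=0, C=0). One shortest path:
  1. fill(B) -> (A=0 B=8 C=0)
  2. pour(B -> C) -> (A=0 B=0 C=8)
Reached target in 2 moves.

Answer: 2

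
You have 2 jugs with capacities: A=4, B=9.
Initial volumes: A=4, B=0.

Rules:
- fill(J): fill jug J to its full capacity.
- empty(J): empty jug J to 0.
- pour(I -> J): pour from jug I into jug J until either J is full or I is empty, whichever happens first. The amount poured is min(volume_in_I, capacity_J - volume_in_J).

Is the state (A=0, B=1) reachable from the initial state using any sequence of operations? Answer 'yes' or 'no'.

BFS from (A=4, B=0):
  1. empty(A) -> (A=0 B=0)
  2. fill(B) -> (A=0 B=9)
  3. pour(B -> A) -> (A=4 B=5)
  4. empty(A) -> (A=0 B=5)
  5. pour(B -> A) -> (A=4 B=1)
  6. empty(A) -> (A=0 B=1)
Target reached → yes.

Answer: yes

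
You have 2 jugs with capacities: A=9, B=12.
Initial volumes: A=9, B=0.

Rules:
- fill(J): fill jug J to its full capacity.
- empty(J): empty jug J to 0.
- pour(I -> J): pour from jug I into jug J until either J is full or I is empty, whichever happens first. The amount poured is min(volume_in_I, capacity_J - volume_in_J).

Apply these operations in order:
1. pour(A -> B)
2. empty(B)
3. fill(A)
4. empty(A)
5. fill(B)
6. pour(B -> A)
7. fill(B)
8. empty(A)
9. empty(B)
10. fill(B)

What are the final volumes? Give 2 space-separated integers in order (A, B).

Answer: 0 12

Derivation:
Step 1: pour(A -> B) -> (A=0 B=9)
Step 2: empty(B) -> (A=0 B=0)
Step 3: fill(A) -> (A=9 B=0)
Step 4: empty(A) -> (A=0 B=0)
Step 5: fill(B) -> (A=0 B=12)
Step 6: pour(B -> A) -> (A=9 B=3)
Step 7: fill(B) -> (A=9 B=12)
Step 8: empty(A) -> (A=0 B=12)
Step 9: empty(B) -> (A=0 B=0)
Step 10: fill(B) -> (A=0 B=12)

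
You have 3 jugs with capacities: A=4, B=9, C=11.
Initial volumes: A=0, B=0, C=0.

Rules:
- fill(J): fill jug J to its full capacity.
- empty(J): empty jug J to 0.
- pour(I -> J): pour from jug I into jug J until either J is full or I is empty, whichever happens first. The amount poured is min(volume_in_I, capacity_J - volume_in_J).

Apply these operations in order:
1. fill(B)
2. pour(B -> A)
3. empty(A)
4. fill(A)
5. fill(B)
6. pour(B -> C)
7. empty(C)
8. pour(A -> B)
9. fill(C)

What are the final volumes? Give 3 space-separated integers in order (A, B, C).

Answer: 0 4 11

Derivation:
Step 1: fill(B) -> (A=0 B=9 C=0)
Step 2: pour(B -> A) -> (A=4 B=5 C=0)
Step 3: empty(A) -> (A=0 B=5 C=0)
Step 4: fill(A) -> (A=4 B=5 C=0)
Step 5: fill(B) -> (A=4 B=9 C=0)
Step 6: pour(B -> C) -> (A=4 B=0 C=9)
Step 7: empty(C) -> (A=4 B=0 C=0)
Step 8: pour(A -> B) -> (A=0 B=4 C=0)
Step 9: fill(C) -> (A=0 B=4 C=11)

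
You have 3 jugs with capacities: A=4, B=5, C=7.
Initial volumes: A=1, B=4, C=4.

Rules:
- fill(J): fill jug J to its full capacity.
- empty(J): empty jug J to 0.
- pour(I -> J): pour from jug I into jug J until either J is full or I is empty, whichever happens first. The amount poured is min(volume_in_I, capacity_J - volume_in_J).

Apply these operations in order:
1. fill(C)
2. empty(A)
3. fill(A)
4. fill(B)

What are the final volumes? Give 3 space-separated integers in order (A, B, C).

Answer: 4 5 7

Derivation:
Step 1: fill(C) -> (A=1 B=4 C=7)
Step 2: empty(A) -> (A=0 B=4 C=7)
Step 3: fill(A) -> (A=4 B=4 C=7)
Step 4: fill(B) -> (A=4 B=5 C=7)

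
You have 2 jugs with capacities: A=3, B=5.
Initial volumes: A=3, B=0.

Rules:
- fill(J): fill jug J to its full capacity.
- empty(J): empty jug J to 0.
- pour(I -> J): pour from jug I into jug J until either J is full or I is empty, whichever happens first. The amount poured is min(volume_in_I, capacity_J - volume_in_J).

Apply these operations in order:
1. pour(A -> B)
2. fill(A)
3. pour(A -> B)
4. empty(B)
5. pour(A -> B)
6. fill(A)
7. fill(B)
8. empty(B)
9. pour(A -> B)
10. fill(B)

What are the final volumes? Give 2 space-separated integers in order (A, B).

Answer: 0 5

Derivation:
Step 1: pour(A -> B) -> (A=0 B=3)
Step 2: fill(A) -> (A=3 B=3)
Step 3: pour(A -> B) -> (A=1 B=5)
Step 4: empty(B) -> (A=1 B=0)
Step 5: pour(A -> B) -> (A=0 B=1)
Step 6: fill(A) -> (A=3 B=1)
Step 7: fill(B) -> (A=3 B=5)
Step 8: empty(B) -> (A=3 B=0)
Step 9: pour(A -> B) -> (A=0 B=3)
Step 10: fill(B) -> (A=0 B=5)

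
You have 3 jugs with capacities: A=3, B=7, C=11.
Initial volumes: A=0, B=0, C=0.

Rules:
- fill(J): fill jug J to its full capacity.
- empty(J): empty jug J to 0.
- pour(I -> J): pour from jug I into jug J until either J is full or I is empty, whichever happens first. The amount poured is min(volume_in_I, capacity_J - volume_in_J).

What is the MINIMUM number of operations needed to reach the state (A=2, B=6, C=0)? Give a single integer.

BFS from (A=0, B=0, C=0). One shortest path:
  1. fill(C) -> (A=0 B=0 C=11)
  2. pour(C -> A) -> (A=3 B=0 C=8)
  3. empty(A) -> (A=0 B=0 C=8)
  4. pour(C -> A) -> (A=3 B=0 C=5)
  5. pour(A -> B) -> (A=0 B=3 C=5)
  6. pour(C -> A) -> (A=3 B=3 C=2)
  7. pour(A -> B) -> (A=0 B=6 C=2)
  8. pour(C -> A) -> (A=2 B=6 C=0)
Reached target in 8 moves.

Answer: 8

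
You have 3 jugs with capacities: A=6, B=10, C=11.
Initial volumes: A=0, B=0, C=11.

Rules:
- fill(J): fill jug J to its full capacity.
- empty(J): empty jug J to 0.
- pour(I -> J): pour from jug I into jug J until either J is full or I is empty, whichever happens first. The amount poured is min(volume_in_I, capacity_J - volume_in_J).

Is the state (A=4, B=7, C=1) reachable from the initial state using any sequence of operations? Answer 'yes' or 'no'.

Answer: no

Derivation:
BFS explored all 474 reachable states.
Reachable set includes: (0,0,0), (0,0,1), (0,0,2), (0,0,3), (0,0,4), (0,0,5), (0,0,6), (0,0,7), (0,0,8), (0,0,9), (0,0,10), (0,0,11) ...
Target (A=4, B=7, C=1) not in reachable set → no.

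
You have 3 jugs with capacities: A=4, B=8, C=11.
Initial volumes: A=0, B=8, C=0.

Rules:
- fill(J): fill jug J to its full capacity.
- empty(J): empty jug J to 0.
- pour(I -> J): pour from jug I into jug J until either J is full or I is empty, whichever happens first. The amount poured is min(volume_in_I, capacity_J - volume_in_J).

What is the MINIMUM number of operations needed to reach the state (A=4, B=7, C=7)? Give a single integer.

BFS from (A=0, B=8, C=0). One shortest path:
  1. empty(B) -> (A=0 B=0 C=0)
  2. fill(C) -> (A=0 B=0 C=11)
  3. pour(C -> A) -> (A=4 B=0 C=7)
  4. empty(A) -> (A=0 B=0 C=7)
  5. pour(C -> B) -> (A=0 B=7 C=0)
  6. fill(C) -> (A=0 B=7 C=11)
  7. pour(C -> A) -> (A=4 B=7 C=7)
Reached target in 7 moves.

Answer: 7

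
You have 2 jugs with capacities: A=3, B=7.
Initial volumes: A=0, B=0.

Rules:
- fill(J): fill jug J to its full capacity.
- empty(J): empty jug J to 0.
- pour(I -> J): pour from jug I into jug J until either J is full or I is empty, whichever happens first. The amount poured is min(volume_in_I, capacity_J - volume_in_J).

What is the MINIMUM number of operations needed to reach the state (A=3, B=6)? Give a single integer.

Answer: 5

Derivation:
BFS from (A=0, B=0). One shortest path:
  1. fill(A) -> (A=3 B=0)
  2. pour(A -> B) -> (A=0 B=3)
  3. fill(A) -> (A=3 B=3)
  4. pour(A -> B) -> (A=0 B=6)
  5. fill(A) -> (A=3 B=6)
Reached target in 5 moves.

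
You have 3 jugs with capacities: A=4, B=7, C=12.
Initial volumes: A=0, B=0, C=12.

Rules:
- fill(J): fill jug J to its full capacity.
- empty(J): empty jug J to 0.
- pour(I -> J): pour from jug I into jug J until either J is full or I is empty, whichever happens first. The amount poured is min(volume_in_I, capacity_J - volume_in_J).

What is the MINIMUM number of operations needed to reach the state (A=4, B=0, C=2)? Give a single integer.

BFS from (A=0, B=0, C=12). One shortest path:
  1. fill(A) -> (A=4 B=0 C=12)
  2. pour(A -> B) -> (A=0 B=4 C=12)
  3. fill(A) -> (A=4 B=4 C=12)
  4. pour(C -> B) -> (A=4 B=7 C=9)
  5. empty(B) -> (A=4 B=0 C=9)
  6. pour(C -> B) -> (A=4 B=7 C=2)
  7. empty(B) -> (A=4 B=0 C=2)
Reached target in 7 moves.

Answer: 7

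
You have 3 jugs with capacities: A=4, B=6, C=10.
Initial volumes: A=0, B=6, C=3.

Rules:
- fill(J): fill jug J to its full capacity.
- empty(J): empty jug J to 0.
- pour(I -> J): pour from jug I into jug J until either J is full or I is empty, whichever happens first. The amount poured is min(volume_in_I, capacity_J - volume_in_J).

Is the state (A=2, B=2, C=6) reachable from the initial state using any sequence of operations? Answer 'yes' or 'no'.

BFS explored all 188 reachable states.
Reachable set includes: (0,0,0), (0,0,1), (0,0,2), (0,0,3), (0,0,4), (0,0,5), (0,0,6), (0,0,7), (0,0,8), (0,0,9), (0,0,10), (0,1,0) ...
Target (A=2, B=2, C=6) not in reachable set → no.

Answer: no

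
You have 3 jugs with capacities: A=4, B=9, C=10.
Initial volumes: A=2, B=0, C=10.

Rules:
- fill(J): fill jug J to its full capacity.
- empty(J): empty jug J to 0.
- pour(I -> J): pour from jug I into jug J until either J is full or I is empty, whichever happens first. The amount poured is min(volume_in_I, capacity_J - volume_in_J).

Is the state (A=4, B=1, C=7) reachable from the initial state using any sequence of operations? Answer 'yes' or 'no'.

Answer: yes

Derivation:
BFS from (A=2, B=0, C=10):
  1. pour(A -> B) -> (A=0 B=2 C=10)
  2. pour(C -> B) -> (A=0 B=9 C=3)
  3. pour(B -> A) -> (A=4 B=5 C=3)
  4. pour(A -> C) -> (A=0 B=5 C=7)
  5. pour(B -> A) -> (A=4 B=1 C=7)
Target reached → yes.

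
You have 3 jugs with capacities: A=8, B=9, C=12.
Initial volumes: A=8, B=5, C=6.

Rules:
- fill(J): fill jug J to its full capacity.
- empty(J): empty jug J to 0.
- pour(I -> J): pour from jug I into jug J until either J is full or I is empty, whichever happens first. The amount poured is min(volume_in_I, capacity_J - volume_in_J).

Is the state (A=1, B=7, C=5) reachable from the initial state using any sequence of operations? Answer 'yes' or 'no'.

Answer: no

Derivation:
BFS explored all 554 reachable states.
Reachable set includes: (0,0,0), (0,0,1), (0,0,2), (0,0,3), (0,0,4), (0,0,5), (0,0,6), (0,0,7), (0,0,8), (0,0,9), (0,0,10), (0,0,11) ...
Target (A=1, B=7, C=5) not in reachable set → no.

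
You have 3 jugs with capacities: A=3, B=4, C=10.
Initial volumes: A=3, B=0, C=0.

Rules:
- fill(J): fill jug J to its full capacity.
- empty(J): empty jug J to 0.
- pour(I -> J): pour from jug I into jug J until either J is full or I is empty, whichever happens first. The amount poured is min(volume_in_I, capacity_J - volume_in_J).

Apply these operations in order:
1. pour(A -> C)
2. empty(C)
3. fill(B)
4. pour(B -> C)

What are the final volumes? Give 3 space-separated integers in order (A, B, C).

Step 1: pour(A -> C) -> (A=0 B=0 C=3)
Step 2: empty(C) -> (A=0 B=0 C=0)
Step 3: fill(B) -> (A=0 B=4 C=0)
Step 4: pour(B -> C) -> (A=0 B=0 C=4)

Answer: 0 0 4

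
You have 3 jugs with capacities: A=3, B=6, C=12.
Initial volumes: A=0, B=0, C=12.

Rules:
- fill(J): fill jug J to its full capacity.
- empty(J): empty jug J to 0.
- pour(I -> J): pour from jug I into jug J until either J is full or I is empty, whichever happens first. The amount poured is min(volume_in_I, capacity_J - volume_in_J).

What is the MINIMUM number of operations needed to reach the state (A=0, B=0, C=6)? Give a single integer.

BFS from (A=0, B=0, C=12). One shortest path:
  1. pour(C -> B) -> (A=0 B=6 C=6)
  2. empty(B) -> (A=0 B=0 C=6)
Reached target in 2 moves.

Answer: 2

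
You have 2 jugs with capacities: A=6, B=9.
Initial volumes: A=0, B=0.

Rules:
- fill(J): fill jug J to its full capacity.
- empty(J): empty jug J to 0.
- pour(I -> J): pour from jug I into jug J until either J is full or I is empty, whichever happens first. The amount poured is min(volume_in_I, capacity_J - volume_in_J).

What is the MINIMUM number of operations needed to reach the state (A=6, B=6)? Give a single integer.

Answer: 3

Derivation:
BFS from (A=0, B=0). One shortest path:
  1. fill(A) -> (A=6 B=0)
  2. pour(A -> B) -> (A=0 B=6)
  3. fill(A) -> (A=6 B=6)
Reached target in 3 moves.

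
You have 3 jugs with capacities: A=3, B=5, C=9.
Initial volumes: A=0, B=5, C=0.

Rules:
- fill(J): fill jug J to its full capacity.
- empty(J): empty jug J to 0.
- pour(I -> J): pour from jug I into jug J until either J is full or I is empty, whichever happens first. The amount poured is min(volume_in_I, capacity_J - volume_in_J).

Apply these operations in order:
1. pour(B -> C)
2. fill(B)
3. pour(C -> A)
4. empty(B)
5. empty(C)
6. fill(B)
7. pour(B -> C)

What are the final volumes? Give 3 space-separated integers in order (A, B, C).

Step 1: pour(B -> C) -> (A=0 B=0 C=5)
Step 2: fill(B) -> (A=0 B=5 C=5)
Step 3: pour(C -> A) -> (A=3 B=5 C=2)
Step 4: empty(B) -> (A=3 B=0 C=2)
Step 5: empty(C) -> (A=3 B=0 C=0)
Step 6: fill(B) -> (A=3 B=5 C=0)
Step 7: pour(B -> C) -> (A=3 B=0 C=5)

Answer: 3 0 5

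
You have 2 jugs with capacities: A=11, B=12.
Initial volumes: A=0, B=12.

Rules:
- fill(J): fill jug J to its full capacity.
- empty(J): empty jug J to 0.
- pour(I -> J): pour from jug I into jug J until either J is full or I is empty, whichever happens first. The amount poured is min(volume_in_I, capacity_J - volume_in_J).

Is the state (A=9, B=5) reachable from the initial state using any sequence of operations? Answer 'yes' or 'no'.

Answer: no

Derivation:
BFS explored all 46 reachable states.
Reachable set includes: (0,0), (0,1), (0,2), (0,3), (0,4), (0,5), (0,6), (0,7), (0,8), (0,9), (0,10), (0,11) ...
Target (A=9, B=5) not in reachable set → no.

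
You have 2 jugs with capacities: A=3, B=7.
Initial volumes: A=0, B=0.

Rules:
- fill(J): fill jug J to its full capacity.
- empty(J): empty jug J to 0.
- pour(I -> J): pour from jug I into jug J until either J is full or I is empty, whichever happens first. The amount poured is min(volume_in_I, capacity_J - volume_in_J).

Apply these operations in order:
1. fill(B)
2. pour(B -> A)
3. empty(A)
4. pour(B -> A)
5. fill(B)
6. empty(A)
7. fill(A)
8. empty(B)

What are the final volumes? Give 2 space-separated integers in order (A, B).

Step 1: fill(B) -> (A=0 B=7)
Step 2: pour(B -> A) -> (A=3 B=4)
Step 3: empty(A) -> (A=0 B=4)
Step 4: pour(B -> A) -> (A=3 B=1)
Step 5: fill(B) -> (A=3 B=7)
Step 6: empty(A) -> (A=0 B=7)
Step 7: fill(A) -> (A=3 B=7)
Step 8: empty(B) -> (A=3 B=0)

Answer: 3 0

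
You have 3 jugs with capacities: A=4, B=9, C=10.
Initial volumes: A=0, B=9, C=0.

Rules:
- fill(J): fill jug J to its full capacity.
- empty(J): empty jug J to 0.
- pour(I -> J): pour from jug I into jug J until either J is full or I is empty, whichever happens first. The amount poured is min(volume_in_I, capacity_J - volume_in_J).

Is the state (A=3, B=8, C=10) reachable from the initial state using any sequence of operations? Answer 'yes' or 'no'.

Answer: yes

Derivation:
BFS from (A=0, B=9, C=0):
  1. fill(A) -> (A=4 B=9 C=0)
  2. pour(B -> C) -> (A=4 B=0 C=9)
  3. pour(A -> B) -> (A=0 B=4 C=9)
  4. fill(A) -> (A=4 B=4 C=9)
  5. pour(A -> B) -> (A=0 B=8 C=9)
  6. fill(A) -> (A=4 B=8 C=9)
  7. pour(A -> C) -> (A=3 B=8 C=10)
Target reached → yes.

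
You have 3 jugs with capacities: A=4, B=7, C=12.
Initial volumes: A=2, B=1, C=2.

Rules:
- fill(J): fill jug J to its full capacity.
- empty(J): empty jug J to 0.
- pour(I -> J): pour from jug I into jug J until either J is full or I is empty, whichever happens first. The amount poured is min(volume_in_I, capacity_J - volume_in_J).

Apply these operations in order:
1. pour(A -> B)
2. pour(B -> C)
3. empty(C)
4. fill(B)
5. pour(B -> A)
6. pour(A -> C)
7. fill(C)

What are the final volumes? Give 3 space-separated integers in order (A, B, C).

Answer: 0 3 12

Derivation:
Step 1: pour(A -> B) -> (A=0 B=3 C=2)
Step 2: pour(B -> C) -> (A=0 B=0 C=5)
Step 3: empty(C) -> (A=0 B=0 C=0)
Step 4: fill(B) -> (A=0 B=7 C=0)
Step 5: pour(B -> A) -> (A=4 B=3 C=0)
Step 6: pour(A -> C) -> (A=0 B=3 C=4)
Step 7: fill(C) -> (A=0 B=3 C=12)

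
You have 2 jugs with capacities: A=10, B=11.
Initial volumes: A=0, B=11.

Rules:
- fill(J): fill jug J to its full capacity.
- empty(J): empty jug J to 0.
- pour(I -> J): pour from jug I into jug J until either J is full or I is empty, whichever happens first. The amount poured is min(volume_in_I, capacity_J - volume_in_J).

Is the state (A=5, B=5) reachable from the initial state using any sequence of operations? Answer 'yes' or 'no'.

Answer: no

Derivation:
BFS explored all 42 reachable states.
Reachable set includes: (0,0), (0,1), (0,2), (0,3), (0,4), (0,5), (0,6), (0,7), (0,8), (0,9), (0,10), (0,11) ...
Target (A=5, B=5) not in reachable set → no.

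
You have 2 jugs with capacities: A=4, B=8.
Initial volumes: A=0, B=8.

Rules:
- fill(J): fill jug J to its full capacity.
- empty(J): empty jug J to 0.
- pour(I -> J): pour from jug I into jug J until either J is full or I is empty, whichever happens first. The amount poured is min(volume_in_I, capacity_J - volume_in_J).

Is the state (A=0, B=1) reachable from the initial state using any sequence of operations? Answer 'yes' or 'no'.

BFS explored all 6 reachable states.
Reachable set includes: (0,0), (0,4), (0,8), (4,0), (4,4), (4,8)
Target (A=0, B=1) not in reachable set → no.

Answer: no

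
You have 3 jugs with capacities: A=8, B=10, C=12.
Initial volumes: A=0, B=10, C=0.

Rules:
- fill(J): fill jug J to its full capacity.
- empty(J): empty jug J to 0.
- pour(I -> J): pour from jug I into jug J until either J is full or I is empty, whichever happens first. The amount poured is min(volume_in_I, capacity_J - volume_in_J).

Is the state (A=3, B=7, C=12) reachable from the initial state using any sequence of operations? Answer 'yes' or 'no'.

Answer: no

Derivation:
BFS explored all 150 reachable states.
Reachable set includes: (0,0,0), (0,0,2), (0,0,4), (0,0,6), (0,0,8), (0,0,10), (0,0,12), (0,2,0), (0,2,2), (0,2,4), (0,2,6), (0,2,8) ...
Target (A=3, B=7, C=12) not in reachable set → no.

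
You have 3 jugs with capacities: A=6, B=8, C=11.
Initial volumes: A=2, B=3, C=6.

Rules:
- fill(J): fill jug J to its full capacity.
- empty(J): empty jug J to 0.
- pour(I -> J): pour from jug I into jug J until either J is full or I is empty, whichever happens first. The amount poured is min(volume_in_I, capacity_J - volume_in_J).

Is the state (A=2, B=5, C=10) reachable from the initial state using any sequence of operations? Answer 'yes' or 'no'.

BFS explored all 407 reachable states.
Reachable set includes: (0,0,0), (0,0,1), (0,0,2), (0,0,3), (0,0,4), (0,0,5), (0,0,6), (0,0,7), (0,0,8), (0,0,9), (0,0,10), (0,0,11) ...
Target (A=2, B=5, C=10) not in reachable set → no.

Answer: no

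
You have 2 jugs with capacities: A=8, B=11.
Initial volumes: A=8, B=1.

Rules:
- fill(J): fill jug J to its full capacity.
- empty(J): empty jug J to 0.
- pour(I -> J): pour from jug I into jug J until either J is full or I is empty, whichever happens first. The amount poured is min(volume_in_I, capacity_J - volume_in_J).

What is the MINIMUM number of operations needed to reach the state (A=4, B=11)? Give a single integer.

BFS from (A=8, B=1). One shortest path:
  1. empty(A) -> (A=0 B=1)
  2. pour(B -> A) -> (A=1 B=0)
  3. fill(B) -> (A=1 B=11)
  4. pour(B -> A) -> (A=8 B=4)
  5. empty(A) -> (A=0 B=4)
  6. pour(B -> A) -> (A=4 B=0)
  7. fill(B) -> (A=4 B=11)
Reached target in 7 moves.

Answer: 7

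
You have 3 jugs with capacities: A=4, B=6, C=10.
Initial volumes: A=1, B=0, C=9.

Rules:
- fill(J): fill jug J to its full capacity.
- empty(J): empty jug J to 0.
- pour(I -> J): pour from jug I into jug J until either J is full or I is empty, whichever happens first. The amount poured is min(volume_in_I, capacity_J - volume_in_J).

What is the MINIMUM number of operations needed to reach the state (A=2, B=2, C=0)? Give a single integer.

Answer: 6

Derivation:
BFS from (A=1, B=0, C=9). One shortest path:
  1. pour(C -> A) -> (A=4 B=0 C=6)
  2. pour(A -> B) -> (A=0 B=4 C=6)
  3. fill(A) -> (A=4 B=4 C=6)
  4. pour(A -> B) -> (A=2 B=6 C=6)
  5. pour(B -> C) -> (A=2 B=2 C=10)
  6. empty(C) -> (A=2 B=2 C=0)
Reached target in 6 moves.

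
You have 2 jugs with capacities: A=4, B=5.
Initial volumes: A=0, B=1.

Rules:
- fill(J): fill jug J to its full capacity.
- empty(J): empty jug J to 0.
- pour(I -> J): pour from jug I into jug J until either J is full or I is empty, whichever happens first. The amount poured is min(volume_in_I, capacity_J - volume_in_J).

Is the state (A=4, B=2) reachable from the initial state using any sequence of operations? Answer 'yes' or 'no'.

BFS from (A=0, B=1):
  1. pour(B -> A) -> (A=1 B=0)
  2. fill(B) -> (A=1 B=5)
  3. pour(B -> A) -> (A=4 B=2)
Target reached → yes.

Answer: yes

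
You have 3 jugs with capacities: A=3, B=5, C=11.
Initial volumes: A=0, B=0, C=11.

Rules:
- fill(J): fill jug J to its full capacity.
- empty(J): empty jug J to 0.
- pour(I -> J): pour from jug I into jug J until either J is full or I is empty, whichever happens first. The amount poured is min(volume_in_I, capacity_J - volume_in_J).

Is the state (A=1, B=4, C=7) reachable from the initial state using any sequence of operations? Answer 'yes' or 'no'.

BFS explored all 208 reachable states.
Reachable set includes: (0,0,0), (0,0,1), (0,0,2), (0,0,3), (0,0,4), (0,0,5), (0,0,6), (0,0,7), (0,0,8), (0,0,9), (0,0,10), (0,0,11) ...
Target (A=1, B=4, C=7) not in reachable set → no.

Answer: no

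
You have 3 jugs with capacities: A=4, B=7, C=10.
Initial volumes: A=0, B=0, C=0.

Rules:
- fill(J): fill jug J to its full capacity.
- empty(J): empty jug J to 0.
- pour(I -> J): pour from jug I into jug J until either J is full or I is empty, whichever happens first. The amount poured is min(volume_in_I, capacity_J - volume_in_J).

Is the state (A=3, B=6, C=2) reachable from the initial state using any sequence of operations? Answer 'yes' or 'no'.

BFS explored all 278 reachable states.
Reachable set includes: (0,0,0), (0,0,1), (0,0,2), (0,0,3), (0,0,4), (0,0,5), (0,0,6), (0,0,7), (0,0,8), (0,0,9), (0,0,10), (0,1,0) ...
Target (A=3, B=6, C=2) not in reachable set → no.

Answer: no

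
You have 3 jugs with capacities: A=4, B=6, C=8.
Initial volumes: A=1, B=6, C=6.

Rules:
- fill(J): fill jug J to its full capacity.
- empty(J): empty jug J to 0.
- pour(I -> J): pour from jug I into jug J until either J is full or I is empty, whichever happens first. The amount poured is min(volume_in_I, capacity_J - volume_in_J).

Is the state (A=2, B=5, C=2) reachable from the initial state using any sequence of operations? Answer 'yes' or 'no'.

BFS explored all 158 reachable states.
Reachable set includes: (0,0,0), (0,0,1), (0,0,2), (0,0,3), (0,0,4), (0,0,5), (0,0,6), (0,0,7), (0,0,8), (0,1,0), (0,1,2), (0,1,4) ...
Target (A=2, B=5, C=2) not in reachable set → no.

Answer: no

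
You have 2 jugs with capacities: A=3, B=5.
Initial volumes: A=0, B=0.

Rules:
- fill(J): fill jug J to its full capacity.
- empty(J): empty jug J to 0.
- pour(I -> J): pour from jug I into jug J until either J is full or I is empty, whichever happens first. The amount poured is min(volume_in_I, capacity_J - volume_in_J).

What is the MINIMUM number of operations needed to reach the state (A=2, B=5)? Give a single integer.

Answer: 5

Derivation:
BFS from (A=0, B=0). One shortest path:
  1. fill(B) -> (A=0 B=5)
  2. pour(B -> A) -> (A=3 B=2)
  3. empty(A) -> (A=0 B=2)
  4. pour(B -> A) -> (A=2 B=0)
  5. fill(B) -> (A=2 B=5)
Reached target in 5 moves.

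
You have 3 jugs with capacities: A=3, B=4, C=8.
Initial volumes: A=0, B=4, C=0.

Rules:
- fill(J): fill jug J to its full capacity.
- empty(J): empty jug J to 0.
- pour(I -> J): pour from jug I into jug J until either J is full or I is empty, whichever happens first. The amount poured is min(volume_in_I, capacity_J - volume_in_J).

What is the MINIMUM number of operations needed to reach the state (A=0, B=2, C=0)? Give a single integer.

BFS from (A=0, B=4, C=0). One shortest path:
  1. fill(A) -> (A=3 B=4 C=0)
  2. pour(A -> C) -> (A=0 B=4 C=3)
  3. fill(A) -> (A=3 B=4 C=3)
  4. pour(A -> C) -> (A=0 B=4 C=6)
  5. pour(B -> C) -> (A=0 B=2 C=8)
  6. empty(C) -> (A=0 B=2 C=0)
Reached target in 6 moves.

Answer: 6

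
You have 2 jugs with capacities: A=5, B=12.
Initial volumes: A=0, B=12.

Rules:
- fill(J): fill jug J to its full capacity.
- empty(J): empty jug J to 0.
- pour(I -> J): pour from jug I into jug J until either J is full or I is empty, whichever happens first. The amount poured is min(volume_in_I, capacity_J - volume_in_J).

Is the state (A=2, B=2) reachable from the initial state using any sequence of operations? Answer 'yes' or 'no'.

Answer: no

Derivation:
BFS explored all 34 reachable states.
Reachable set includes: (0,0), (0,1), (0,2), (0,3), (0,4), (0,5), (0,6), (0,7), (0,8), (0,9), (0,10), (0,11) ...
Target (A=2, B=2) not in reachable set → no.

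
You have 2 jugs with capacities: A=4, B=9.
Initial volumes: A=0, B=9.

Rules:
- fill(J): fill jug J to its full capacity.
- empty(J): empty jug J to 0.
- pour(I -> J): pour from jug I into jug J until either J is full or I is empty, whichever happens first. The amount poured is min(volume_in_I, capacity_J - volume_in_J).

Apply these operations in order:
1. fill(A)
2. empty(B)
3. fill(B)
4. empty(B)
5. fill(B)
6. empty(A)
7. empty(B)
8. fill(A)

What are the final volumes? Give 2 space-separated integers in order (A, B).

Step 1: fill(A) -> (A=4 B=9)
Step 2: empty(B) -> (A=4 B=0)
Step 3: fill(B) -> (A=4 B=9)
Step 4: empty(B) -> (A=4 B=0)
Step 5: fill(B) -> (A=4 B=9)
Step 6: empty(A) -> (A=0 B=9)
Step 7: empty(B) -> (A=0 B=0)
Step 8: fill(A) -> (A=4 B=0)

Answer: 4 0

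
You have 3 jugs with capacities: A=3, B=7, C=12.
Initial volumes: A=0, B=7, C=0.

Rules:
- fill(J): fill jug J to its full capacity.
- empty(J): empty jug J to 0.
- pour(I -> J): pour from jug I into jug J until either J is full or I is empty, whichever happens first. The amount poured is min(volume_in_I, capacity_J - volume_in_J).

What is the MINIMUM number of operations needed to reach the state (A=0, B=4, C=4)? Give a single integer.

Answer: 6

Derivation:
BFS from (A=0, B=7, C=0). One shortest path:
  1. pour(B -> A) -> (A=3 B=4 C=0)
  2. empty(A) -> (A=0 B=4 C=0)
  3. pour(B -> C) -> (A=0 B=0 C=4)
  4. fill(B) -> (A=0 B=7 C=4)
  5. pour(B -> A) -> (A=3 B=4 C=4)
  6. empty(A) -> (A=0 B=4 C=4)
Reached target in 6 moves.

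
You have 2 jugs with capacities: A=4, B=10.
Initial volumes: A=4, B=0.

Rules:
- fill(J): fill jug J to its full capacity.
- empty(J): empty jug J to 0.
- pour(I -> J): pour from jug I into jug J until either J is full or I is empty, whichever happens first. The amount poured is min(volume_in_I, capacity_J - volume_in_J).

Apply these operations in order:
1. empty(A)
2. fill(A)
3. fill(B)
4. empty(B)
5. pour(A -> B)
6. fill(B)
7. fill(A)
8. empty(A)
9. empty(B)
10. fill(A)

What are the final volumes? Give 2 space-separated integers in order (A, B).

Step 1: empty(A) -> (A=0 B=0)
Step 2: fill(A) -> (A=4 B=0)
Step 3: fill(B) -> (A=4 B=10)
Step 4: empty(B) -> (A=4 B=0)
Step 5: pour(A -> B) -> (A=0 B=4)
Step 6: fill(B) -> (A=0 B=10)
Step 7: fill(A) -> (A=4 B=10)
Step 8: empty(A) -> (A=0 B=10)
Step 9: empty(B) -> (A=0 B=0)
Step 10: fill(A) -> (A=4 B=0)

Answer: 4 0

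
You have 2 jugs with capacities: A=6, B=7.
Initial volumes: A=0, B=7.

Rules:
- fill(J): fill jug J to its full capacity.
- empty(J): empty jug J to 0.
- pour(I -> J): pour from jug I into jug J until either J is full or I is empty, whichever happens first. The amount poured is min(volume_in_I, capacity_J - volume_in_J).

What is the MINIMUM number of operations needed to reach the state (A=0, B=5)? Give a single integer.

BFS from (A=0, B=7). One shortest path:
  1. fill(A) -> (A=6 B=7)
  2. empty(B) -> (A=6 B=0)
  3. pour(A -> B) -> (A=0 B=6)
  4. fill(A) -> (A=6 B=6)
  5. pour(A -> B) -> (A=5 B=7)
  6. empty(B) -> (A=5 B=0)
  7. pour(A -> B) -> (A=0 B=5)
Reached target in 7 moves.

Answer: 7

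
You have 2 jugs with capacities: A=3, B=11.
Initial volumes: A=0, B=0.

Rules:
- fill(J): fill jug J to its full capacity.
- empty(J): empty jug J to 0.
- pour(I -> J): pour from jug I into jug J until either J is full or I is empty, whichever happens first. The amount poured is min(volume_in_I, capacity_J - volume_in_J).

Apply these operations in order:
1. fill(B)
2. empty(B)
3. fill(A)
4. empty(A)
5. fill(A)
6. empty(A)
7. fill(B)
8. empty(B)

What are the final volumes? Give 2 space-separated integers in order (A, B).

Answer: 0 0

Derivation:
Step 1: fill(B) -> (A=0 B=11)
Step 2: empty(B) -> (A=0 B=0)
Step 3: fill(A) -> (A=3 B=0)
Step 4: empty(A) -> (A=0 B=0)
Step 5: fill(A) -> (A=3 B=0)
Step 6: empty(A) -> (A=0 B=0)
Step 7: fill(B) -> (A=0 B=11)
Step 8: empty(B) -> (A=0 B=0)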